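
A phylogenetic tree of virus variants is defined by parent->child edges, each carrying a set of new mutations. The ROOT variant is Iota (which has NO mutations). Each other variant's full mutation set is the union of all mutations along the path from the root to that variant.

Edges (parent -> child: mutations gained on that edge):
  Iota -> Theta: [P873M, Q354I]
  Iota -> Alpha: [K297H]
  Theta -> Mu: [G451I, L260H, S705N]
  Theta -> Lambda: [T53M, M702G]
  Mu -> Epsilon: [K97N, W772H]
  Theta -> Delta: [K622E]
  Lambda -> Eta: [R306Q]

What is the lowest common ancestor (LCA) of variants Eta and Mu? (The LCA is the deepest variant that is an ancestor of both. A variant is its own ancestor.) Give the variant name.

Path from root to Eta: Iota -> Theta -> Lambda -> Eta
  ancestors of Eta: {Iota, Theta, Lambda, Eta}
Path from root to Mu: Iota -> Theta -> Mu
  ancestors of Mu: {Iota, Theta, Mu}
Common ancestors: {Iota, Theta}
Walk up from Mu: Mu (not in ancestors of Eta), Theta (in ancestors of Eta), Iota (in ancestors of Eta)
Deepest common ancestor (LCA) = Theta

Answer: Theta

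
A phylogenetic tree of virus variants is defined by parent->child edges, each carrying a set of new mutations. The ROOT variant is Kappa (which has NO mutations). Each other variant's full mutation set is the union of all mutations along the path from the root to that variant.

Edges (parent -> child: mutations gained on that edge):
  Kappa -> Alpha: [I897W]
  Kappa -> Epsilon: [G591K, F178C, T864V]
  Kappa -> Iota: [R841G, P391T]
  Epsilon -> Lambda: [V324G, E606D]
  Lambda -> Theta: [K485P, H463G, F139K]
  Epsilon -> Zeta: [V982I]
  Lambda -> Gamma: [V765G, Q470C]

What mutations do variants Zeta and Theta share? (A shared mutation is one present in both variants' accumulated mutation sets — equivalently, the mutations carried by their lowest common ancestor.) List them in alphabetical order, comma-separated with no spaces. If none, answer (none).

Accumulating mutations along path to Zeta:
  At Kappa: gained [] -> total []
  At Epsilon: gained ['G591K', 'F178C', 'T864V'] -> total ['F178C', 'G591K', 'T864V']
  At Zeta: gained ['V982I'] -> total ['F178C', 'G591K', 'T864V', 'V982I']
Mutations(Zeta) = ['F178C', 'G591K', 'T864V', 'V982I']
Accumulating mutations along path to Theta:
  At Kappa: gained [] -> total []
  At Epsilon: gained ['G591K', 'F178C', 'T864V'] -> total ['F178C', 'G591K', 'T864V']
  At Lambda: gained ['V324G', 'E606D'] -> total ['E606D', 'F178C', 'G591K', 'T864V', 'V324G']
  At Theta: gained ['K485P', 'H463G', 'F139K'] -> total ['E606D', 'F139K', 'F178C', 'G591K', 'H463G', 'K485P', 'T864V', 'V324G']
Mutations(Theta) = ['E606D', 'F139K', 'F178C', 'G591K', 'H463G', 'K485P', 'T864V', 'V324G']
Intersection: ['F178C', 'G591K', 'T864V', 'V982I'] ∩ ['E606D', 'F139K', 'F178C', 'G591K', 'H463G', 'K485P', 'T864V', 'V324G'] = ['F178C', 'G591K', 'T864V']

Answer: F178C,G591K,T864V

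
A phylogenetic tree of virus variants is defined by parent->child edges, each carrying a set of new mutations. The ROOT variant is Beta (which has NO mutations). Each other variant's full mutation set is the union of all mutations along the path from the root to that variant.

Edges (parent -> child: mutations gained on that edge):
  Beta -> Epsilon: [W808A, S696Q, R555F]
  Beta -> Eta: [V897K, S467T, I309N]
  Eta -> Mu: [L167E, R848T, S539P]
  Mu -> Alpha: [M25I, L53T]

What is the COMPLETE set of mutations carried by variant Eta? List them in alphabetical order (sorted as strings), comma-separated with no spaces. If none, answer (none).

At Beta: gained [] -> total []
At Eta: gained ['V897K', 'S467T', 'I309N'] -> total ['I309N', 'S467T', 'V897K']

Answer: I309N,S467T,V897K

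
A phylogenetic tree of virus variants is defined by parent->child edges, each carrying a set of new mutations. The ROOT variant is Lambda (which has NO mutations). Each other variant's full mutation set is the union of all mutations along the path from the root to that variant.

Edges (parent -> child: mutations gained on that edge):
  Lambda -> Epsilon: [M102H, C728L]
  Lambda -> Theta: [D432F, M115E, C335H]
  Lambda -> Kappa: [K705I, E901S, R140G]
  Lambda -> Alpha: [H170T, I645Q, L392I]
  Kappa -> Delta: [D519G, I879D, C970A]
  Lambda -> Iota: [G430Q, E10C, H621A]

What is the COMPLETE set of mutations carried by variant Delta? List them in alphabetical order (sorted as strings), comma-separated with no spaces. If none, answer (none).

Answer: C970A,D519G,E901S,I879D,K705I,R140G

Derivation:
At Lambda: gained [] -> total []
At Kappa: gained ['K705I', 'E901S', 'R140G'] -> total ['E901S', 'K705I', 'R140G']
At Delta: gained ['D519G', 'I879D', 'C970A'] -> total ['C970A', 'D519G', 'E901S', 'I879D', 'K705I', 'R140G']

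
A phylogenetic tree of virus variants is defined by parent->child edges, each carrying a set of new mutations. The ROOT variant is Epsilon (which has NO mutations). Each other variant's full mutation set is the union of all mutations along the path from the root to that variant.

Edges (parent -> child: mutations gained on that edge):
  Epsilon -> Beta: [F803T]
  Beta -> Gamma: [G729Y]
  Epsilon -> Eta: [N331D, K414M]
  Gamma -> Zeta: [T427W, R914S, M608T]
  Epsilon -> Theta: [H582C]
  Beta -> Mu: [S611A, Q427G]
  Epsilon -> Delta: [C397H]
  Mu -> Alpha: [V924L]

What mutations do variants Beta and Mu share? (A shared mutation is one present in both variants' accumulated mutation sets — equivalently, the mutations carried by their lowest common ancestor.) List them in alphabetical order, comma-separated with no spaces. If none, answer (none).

Accumulating mutations along path to Beta:
  At Epsilon: gained [] -> total []
  At Beta: gained ['F803T'] -> total ['F803T']
Mutations(Beta) = ['F803T']
Accumulating mutations along path to Mu:
  At Epsilon: gained [] -> total []
  At Beta: gained ['F803T'] -> total ['F803T']
  At Mu: gained ['S611A', 'Q427G'] -> total ['F803T', 'Q427G', 'S611A']
Mutations(Mu) = ['F803T', 'Q427G', 'S611A']
Intersection: ['F803T'] ∩ ['F803T', 'Q427G', 'S611A'] = ['F803T']

Answer: F803T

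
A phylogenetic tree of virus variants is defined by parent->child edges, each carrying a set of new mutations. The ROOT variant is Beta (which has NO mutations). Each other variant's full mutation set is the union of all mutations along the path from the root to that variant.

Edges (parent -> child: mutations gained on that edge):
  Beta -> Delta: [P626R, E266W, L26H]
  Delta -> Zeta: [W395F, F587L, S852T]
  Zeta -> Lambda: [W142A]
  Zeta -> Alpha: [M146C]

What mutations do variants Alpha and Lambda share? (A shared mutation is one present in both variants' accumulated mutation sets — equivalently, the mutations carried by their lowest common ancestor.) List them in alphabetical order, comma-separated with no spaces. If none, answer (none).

Accumulating mutations along path to Alpha:
  At Beta: gained [] -> total []
  At Delta: gained ['P626R', 'E266W', 'L26H'] -> total ['E266W', 'L26H', 'P626R']
  At Zeta: gained ['W395F', 'F587L', 'S852T'] -> total ['E266W', 'F587L', 'L26H', 'P626R', 'S852T', 'W395F']
  At Alpha: gained ['M146C'] -> total ['E266W', 'F587L', 'L26H', 'M146C', 'P626R', 'S852T', 'W395F']
Mutations(Alpha) = ['E266W', 'F587L', 'L26H', 'M146C', 'P626R', 'S852T', 'W395F']
Accumulating mutations along path to Lambda:
  At Beta: gained [] -> total []
  At Delta: gained ['P626R', 'E266W', 'L26H'] -> total ['E266W', 'L26H', 'P626R']
  At Zeta: gained ['W395F', 'F587L', 'S852T'] -> total ['E266W', 'F587L', 'L26H', 'P626R', 'S852T', 'W395F']
  At Lambda: gained ['W142A'] -> total ['E266W', 'F587L', 'L26H', 'P626R', 'S852T', 'W142A', 'W395F']
Mutations(Lambda) = ['E266W', 'F587L', 'L26H', 'P626R', 'S852T', 'W142A', 'W395F']
Intersection: ['E266W', 'F587L', 'L26H', 'M146C', 'P626R', 'S852T', 'W395F'] ∩ ['E266W', 'F587L', 'L26H', 'P626R', 'S852T', 'W142A', 'W395F'] = ['E266W', 'F587L', 'L26H', 'P626R', 'S852T', 'W395F']

Answer: E266W,F587L,L26H,P626R,S852T,W395F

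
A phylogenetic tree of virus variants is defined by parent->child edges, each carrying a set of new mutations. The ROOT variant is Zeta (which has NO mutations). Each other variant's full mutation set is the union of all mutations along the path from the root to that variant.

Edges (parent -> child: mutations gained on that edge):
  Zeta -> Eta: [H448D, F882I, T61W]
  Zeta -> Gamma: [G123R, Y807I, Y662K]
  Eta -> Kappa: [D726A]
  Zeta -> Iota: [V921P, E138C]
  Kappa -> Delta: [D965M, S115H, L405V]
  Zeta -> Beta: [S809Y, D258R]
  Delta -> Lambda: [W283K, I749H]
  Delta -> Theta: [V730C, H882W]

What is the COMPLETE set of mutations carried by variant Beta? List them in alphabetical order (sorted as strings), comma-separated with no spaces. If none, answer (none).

At Zeta: gained [] -> total []
At Beta: gained ['S809Y', 'D258R'] -> total ['D258R', 'S809Y']

Answer: D258R,S809Y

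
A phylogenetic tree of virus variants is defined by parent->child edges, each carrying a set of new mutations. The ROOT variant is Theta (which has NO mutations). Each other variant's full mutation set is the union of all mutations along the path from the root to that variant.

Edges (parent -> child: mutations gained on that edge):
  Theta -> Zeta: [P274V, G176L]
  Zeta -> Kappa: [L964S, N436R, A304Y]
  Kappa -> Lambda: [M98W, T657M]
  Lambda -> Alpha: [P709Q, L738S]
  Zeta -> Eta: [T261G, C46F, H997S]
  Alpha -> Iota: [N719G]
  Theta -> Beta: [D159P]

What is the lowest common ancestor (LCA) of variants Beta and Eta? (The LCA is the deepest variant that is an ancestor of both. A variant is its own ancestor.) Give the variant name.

Answer: Theta

Derivation:
Path from root to Beta: Theta -> Beta
  ancestors of Beta: {Theta, Beta}
Path from root to Eta: Theta -> Zeta -> Eta
  ancestors of Eta: {Theta, Zeta, Eta}
Common ancestors: {Theta}
Walk up from Eta: Eta (not in ancestors of Beta), Zeta (not in ancestors of Beta), Theta (in ancestors of Beta)
Deepest common ancestor (LCA) = Theta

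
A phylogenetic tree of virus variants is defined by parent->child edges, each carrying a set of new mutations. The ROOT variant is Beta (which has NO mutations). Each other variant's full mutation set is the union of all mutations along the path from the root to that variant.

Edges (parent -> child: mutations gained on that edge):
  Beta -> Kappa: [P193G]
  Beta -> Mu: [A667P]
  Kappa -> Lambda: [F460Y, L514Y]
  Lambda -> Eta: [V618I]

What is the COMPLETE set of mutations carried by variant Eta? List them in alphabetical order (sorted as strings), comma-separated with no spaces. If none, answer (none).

Answer: F460Y,L514Y,P193G,V618I

Derivation:
At Beta: gained [] -> total []
At Kappa: gained ['P193G'] -> total ['P193G']
At Lambda: gained ['F460Y', 'L514Y'] -> total ['F460Y', 'L514Y', 'P193G']
At Eta: gained ['V618I'] -> total ['F460Y', 'L514Y', 'P193G', 'V618I']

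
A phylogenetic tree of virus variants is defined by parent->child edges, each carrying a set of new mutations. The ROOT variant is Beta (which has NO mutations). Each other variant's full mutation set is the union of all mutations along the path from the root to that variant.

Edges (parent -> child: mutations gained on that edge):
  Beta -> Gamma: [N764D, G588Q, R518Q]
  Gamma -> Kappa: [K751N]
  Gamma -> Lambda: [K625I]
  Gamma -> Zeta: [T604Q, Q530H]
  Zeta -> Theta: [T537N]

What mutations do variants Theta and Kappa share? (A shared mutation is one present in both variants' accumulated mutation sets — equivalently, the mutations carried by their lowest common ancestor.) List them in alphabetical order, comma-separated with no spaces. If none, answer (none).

Answer: G588Q,N764D,R518Q

Derivation:
Accumulating mutations along path to Theta:
  At Beta: gained [] -> total []
  At Gamma: gained ['N764D', 'G588Q', 'R518Q'] -> total ['G588Q', 'N764D', 'R518Q']
  At Zeta: gained ['T604Q', 'Q530H'] -> total ['G588Q', 'N764D', 'Q530H', 'R518Q', 'T604Q']
  At Theta: gained ['T537N'] -> total ['G588Q', 'N764D', 'Q530H', 'R518Q', 'T537N', 'T604Q']
Mutations(Theta) = ['G588Q', 'N764D', 'Q530H', 'R518Q', 'T537N', 'T604Q']
Accumulating mutations along path to Kappa:
  At Beta: gained [] -> total []
  At Gamma: gained ['N764D', 'G588Q', 'R518Q'] -> total ['G588Q', 'N764D', 'R518Q']
  At Kappa: gained ['K751N'] -> total ['G588Q', 'K751N', 'N764D', 'R518Q']
Mutations(Kappa) = ['G588Q', 'K751N', 'N764D', 'R518Q']
Intersection: ['G588Q', 'N764D', 'Q530H', 'R518Q', 'T537N', 'T604Q'] ∩ ['G588Q', 'K751N', 'N764D', 'R518Q'] = ['G588Q', 'N764D', 'R518Q']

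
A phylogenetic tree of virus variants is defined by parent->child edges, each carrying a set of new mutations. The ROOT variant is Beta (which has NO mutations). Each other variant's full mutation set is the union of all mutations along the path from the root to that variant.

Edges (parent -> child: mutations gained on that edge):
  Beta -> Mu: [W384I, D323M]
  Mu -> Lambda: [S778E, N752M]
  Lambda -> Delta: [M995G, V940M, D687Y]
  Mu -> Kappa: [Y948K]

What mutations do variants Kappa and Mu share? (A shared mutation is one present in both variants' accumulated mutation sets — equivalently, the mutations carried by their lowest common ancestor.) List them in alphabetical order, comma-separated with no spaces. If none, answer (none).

Accumulating mutations along path to Kappa:
  At Beta: gained [] -> total []
  At Mu: gained ['W384I', 'D323M'] -> total ['D323M', 'W384I']
  At Kappa: gained ['Y948K'] -> total ['D323M', 'W384I', 'Y948K']
Mutations(Kappa) = ['D323M', 'W384I', 'Y948K']
Accumulating mutations along path to Mu:
  At Beta: gained [] -> total []
  At Mu: gained ['W384I', 'D323M'] -> total ['D323M', 'W384I']
Mutations(Mu) = ['D323M', 'W384I']
Intersection: ['D323M', 'W384I', 'Y948K'] ∩ ['D323M', 'W384I'] = ['D323M', 'W384I']

Answer: D323M,W384I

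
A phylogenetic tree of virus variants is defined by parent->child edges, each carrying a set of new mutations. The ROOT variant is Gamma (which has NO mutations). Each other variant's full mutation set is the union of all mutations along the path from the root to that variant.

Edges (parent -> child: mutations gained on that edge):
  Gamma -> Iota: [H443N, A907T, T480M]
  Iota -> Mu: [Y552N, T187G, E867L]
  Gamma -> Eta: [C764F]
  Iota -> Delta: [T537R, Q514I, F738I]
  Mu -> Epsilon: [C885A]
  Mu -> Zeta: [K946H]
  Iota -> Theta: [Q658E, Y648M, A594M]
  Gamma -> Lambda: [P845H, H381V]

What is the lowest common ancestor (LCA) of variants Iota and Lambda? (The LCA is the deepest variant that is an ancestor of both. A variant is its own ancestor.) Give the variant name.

Path from root to Iota: Gamma -> Iota
  ancestors of Iota: {Gamma, Iota}
Path from root to Lambda: Gamma -> Lambda
  ancestors of Lambda: {Gamma, Lambda}
Common ancestors: {Gamma}
Walk up from Lambda: Lambda (not in ancestors of Iota), Gamma (in ancestors of Iota)
Deepest common ancestor (LCA) = Gamma

Answer: Gamma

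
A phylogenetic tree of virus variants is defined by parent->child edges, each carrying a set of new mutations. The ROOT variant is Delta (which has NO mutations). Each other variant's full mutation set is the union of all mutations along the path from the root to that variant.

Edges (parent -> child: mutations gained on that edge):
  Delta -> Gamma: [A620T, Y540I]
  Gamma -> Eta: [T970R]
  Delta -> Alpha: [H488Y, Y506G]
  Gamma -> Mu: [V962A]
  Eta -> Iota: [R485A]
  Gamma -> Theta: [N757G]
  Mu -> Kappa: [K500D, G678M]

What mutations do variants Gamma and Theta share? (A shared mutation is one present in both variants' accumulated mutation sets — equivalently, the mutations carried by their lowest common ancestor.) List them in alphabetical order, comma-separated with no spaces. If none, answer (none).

Answer: A620T,Y540I

Derivation:
Accumulating mutations along path to Gamma:
  At Delta: gained [] -> total []
  At Gamma: gained ['A620T', 'Y540I'] -> total ['A620T', 'Y540I']
Mutations(Gamma) = ['A620T', 'Y540I']
Accumulating mutations along path to Theta:
  At Delta: gained [] -> total []
  At Gamma: gained ['A620T', 'Y540I'] -> total ['A620T', 'Y540I']
  At Theta: gained ['N757G'] -> total ['A620T', 'N757G', 'Y540I']
Mutations(Theta) = ['A620T', 'N757G', 'Y540I']
Intersection: ['A620T', 'Y540I'] ∩ ['A620T', 'N757G', 'Y540I'] = ['A620T', 'Y540I']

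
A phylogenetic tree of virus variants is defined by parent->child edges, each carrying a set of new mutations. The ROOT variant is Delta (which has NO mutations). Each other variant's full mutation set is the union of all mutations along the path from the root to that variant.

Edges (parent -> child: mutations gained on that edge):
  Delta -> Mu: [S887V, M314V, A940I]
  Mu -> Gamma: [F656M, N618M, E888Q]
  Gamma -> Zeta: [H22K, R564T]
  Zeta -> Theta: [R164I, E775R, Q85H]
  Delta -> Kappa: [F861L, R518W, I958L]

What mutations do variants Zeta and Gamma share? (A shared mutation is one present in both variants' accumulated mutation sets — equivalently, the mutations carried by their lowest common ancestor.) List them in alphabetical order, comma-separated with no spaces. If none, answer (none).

Accumulating mutations along path to Zeta:
  At Delta: gained [] -> total []
  At Mu: gained ['S887V', 'M314V', 'A940I'] -> total ['A940I', 'M314V', 'S887V']
  At Gamma: gained ['F656M', 'N618M', 'E888Q'] -> total ['A940I', 'E888Q', 'F656M', 'M314V', 'N618M', 'S887V']
  At Zeta: gained ['H22K', 'R564T'] -> total ['A940I', 'E888Q', 'F656M', 'H22K', 'M314V', 'N618M', 'R564T', 'S887V']
Mutations(Zeta) = ['A940I', 'E888Q', 'F656M', 'H22K', 'M314V', 'N618M', 'R564T', 'S887V']
Accumulating mutations along path to Gamma:
  At Delta: gained [] -> total []
  At Mu: gained ['S887V', 'M314V', 'A940I'] -> total ['A940I', 'M314V', 'S887V']
  At Gamma: gained ['F656M', 'N618M', 'E888Q'] -> total ['A940I', 'E888Q', 'F656M', 'M314V', 'N618M', 'S887V']
Mutations(Gamma) = ['A940I', 'E888Q', 'F656M', 'M314V', 'N618M', 'S887V']
Intersection: ['A940I', 'E888Q', 'F656M', 'H22K', 'M314V', 'N618M', 'R564T', 'S887V'] ∩ ['A940I', 'E888Q', 'F656M', 'M314V', 'N618M', 'S887V'] = ['A940I', 'E888Q', 'F656M', 'M314V', 'N618M', 'S887V']

Answer: A940I,E888Q,F656M,M314V,N618M,S887V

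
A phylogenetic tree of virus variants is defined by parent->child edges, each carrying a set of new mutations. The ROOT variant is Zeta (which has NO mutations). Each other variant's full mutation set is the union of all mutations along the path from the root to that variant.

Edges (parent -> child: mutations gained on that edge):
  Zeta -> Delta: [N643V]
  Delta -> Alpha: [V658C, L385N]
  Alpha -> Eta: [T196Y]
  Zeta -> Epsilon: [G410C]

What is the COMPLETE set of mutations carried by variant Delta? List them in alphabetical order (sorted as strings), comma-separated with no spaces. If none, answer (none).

Answer: N643V

Derivation:
At Zeta: gained [] -> total []
At Delta: gained ['N643V'] -> total ['N643V']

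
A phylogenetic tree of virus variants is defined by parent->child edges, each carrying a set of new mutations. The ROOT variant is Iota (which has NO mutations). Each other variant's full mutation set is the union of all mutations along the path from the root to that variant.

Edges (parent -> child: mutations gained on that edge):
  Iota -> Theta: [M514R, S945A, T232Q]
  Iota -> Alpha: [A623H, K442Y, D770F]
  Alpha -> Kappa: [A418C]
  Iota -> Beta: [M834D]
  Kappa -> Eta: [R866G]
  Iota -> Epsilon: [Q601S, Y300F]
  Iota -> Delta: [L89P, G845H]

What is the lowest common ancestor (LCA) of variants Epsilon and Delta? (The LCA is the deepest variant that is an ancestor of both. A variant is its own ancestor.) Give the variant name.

Answer: Iota

Derivation:
Path from root to Epsilon: Iota -> Epsilon
  ancestors of Epsilon: {Iota, Epsilon}
Path from root to Delta: Iota -> Delta
  ancestors of Delta: {Iota, Delta}
Common ancestors: {Iota}
Walk up from Delta: Delta (not in ancestors of Epsilon), Iota (in ancestors of Epsilon)
Deepest common ancestor (LCA) = Iota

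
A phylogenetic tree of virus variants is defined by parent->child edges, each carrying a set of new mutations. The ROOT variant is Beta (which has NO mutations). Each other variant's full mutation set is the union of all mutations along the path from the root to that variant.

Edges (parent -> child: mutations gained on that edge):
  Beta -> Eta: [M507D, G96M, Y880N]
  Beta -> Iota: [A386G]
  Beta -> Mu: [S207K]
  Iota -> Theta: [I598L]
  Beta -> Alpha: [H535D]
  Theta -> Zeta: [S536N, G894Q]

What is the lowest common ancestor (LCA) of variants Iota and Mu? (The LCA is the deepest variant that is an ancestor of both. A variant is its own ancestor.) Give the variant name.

Answer: Beta

Derivation:
Path from root to Iota: Beta -> Iota
  ancestors of Iota: {Beta, Iota}
Path from root to Mu: Beta -> Mu
  ancestors of Mu: {Beta, Mu}
Common ancestors: {Beta}
Walk up from Mu: Mu (not in ancestors of Iota), Beta (in ancestors of Iota)
Deepest common ancestor (LCA) = Beta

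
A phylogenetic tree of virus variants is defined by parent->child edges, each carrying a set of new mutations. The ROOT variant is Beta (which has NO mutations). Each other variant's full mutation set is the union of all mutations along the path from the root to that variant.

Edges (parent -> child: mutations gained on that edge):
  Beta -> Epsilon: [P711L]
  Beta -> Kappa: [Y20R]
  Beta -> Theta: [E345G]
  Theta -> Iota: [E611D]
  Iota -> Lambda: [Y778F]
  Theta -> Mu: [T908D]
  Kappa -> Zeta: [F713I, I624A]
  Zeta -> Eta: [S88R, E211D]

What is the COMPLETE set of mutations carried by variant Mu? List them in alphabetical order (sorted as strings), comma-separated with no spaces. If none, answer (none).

Answer: E345G,T908D

Derivation:
At Beta: gained [] -> total []
At Theta: gained ['E345G'] -> total ['E345G']
At Mu: gained ['T908D'] -> total ['E345G', 'T908D']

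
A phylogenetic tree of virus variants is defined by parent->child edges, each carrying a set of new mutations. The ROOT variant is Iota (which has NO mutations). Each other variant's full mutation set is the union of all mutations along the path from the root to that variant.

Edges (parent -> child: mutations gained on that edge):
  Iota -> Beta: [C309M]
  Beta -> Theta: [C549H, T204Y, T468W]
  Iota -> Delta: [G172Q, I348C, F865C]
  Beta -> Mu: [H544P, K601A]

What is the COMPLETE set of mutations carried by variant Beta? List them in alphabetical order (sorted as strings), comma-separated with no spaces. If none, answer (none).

Answer: C309M

Derivation:
At Iota: gained [] -> total []
At Beta: gained ['C309M'] -> total ['C309M']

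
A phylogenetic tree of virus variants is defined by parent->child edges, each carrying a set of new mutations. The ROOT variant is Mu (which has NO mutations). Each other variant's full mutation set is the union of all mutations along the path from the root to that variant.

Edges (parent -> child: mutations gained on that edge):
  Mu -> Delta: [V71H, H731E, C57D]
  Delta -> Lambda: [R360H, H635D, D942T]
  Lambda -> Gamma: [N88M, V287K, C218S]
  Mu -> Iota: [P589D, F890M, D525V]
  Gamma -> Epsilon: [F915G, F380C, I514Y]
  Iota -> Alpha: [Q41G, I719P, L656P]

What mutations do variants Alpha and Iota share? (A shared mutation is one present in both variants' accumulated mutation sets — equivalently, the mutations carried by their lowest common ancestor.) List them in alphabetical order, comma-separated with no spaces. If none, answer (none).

Answer: D525V,F890M,P589D

Derivation:
Accumulating mutations along path to Alpha:
  At Mu: gained [] -> total []
  At Iota: gained ['P589D', 'F890M', 'D525V'] -> total ['D525V', 'F890M', 'P589D']
  At Alpha: gained ['Q41G', 'I719P', 'L656P'] -> total ['D525V', 'F890M', 'I719P', 'L656P', 'P589D', 'Q41G']
Mutations(Alpha) = ['D525V', 'F890M', 'I719P', 'L656P', 'P589D', 'Q41G']
Accumulating mutations along path to Iota:
  At Mu: gained [] -> total []
  At Iota: gained ['P589D', 'F890M', 'D525V'] -> total ['D525V', 'F890M', 'P589D']
Mutations(Iota) = ['D525V', 'F890M', 'P589D']
Intersection: ['D525V', 'F890M', 'I719P', 'L656P', 'P589D', 'Q41G'] ∩ ['D525V', 'F890M', 'P589D'] = ['D525V', 'F890M', 'P589D']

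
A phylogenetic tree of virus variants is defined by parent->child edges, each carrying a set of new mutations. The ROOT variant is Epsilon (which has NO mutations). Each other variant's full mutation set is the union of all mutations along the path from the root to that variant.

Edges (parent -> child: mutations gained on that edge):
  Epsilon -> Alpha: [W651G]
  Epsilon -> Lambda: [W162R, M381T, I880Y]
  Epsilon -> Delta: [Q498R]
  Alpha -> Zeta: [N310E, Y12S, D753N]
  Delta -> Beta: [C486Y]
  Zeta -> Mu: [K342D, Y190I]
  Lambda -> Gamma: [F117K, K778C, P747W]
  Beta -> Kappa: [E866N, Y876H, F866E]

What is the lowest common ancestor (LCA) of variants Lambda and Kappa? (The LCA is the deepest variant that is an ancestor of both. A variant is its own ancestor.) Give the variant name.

Path from root to Lambda: Epsilon -> Lambda
  ancestors of Lambda: {Epsilon, Lambda}
Path from root to Kappa: Epsilon -> Delta -> Beta -> Kappa
  ancestors of Kappa: {Epsilon, Delta, Beta, Kappa}
Common ancestors: {Epsilon}
Walk up from Kappa: Kappa (not in ancestors of Lambda), Beta (not in ancestors of Lambda), Delta (not in ancestors of Lambda), Epsilon (in ancestors of Lambda)
Deepest common ancestor (LCA) = Epsilon

Answer: Epsilon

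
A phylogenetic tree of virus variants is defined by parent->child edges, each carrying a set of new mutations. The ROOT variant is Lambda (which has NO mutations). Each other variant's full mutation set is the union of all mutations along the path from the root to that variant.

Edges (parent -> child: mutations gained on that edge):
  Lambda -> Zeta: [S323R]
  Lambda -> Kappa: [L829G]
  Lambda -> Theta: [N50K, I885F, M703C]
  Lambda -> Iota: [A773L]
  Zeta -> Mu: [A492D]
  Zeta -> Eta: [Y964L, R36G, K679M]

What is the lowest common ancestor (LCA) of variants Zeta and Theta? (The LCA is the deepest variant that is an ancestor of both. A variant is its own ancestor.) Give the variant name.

Answer: Lambda

Derivation:
Path from root to Zeta: Lambda -> Zeta
  ancestors of Zeta: {Lambda, Zeta}
Path from root to Theta: Lambda -> Theta
  ancestors of Theta: {Lambda, Theta}
Common ancestors: {Lambda}
Walk up from Theta: Theta (not in ancestors of Zeta), Lambda (in ancestors of Zeta)
Deepest common ancestor (LCA) = Lambda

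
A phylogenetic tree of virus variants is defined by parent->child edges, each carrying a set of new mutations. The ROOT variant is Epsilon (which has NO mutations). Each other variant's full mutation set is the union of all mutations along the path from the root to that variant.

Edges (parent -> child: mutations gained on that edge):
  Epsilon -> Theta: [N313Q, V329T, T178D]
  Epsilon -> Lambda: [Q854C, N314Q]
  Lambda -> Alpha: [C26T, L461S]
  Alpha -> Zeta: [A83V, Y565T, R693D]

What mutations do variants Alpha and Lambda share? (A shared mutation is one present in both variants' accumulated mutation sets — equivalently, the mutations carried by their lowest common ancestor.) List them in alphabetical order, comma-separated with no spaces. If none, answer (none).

Accumulating mutations along path to Alpha:
  At Epsilon: gained [] -> total []
  At Lambda: gained ['Q854C', 'N314Q'] -> total ['N314Q', 'Q854C']
  At Alpha: gained ['C26T', 'L461S'] -> total ['C26T', 'L461S', 'N314Q', 'Q854C']
Mutations(Alpha) = ['C26T', 'L461S', 'N314Q', 'Q854C']
Accumulating mutations along path to Lambda:
  At Epsilon: gained [] -> total []
  At Lambda: gained ['Q854C', 'N314Q'] -> total ['N314Q', 'Q854C']
Mutations(Lambda) = ['N314Q', 'Q854C']
Intersection: ['C26T', 'L461S', 'N314Q', 'Q854C'] ∩ ['N314Q', 'Q854C'] = ['N314Q', 'Q854C']

Answer: N314Q,Q854C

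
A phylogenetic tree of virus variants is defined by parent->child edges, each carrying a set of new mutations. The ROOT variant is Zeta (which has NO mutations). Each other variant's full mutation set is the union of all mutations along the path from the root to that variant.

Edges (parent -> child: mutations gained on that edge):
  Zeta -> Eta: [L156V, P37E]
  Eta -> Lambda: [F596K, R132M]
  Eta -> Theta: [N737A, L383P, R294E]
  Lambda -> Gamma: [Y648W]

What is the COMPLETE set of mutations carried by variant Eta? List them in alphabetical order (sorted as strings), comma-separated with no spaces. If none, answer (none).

At Zeta: gained [] -> total []
At Eta: gained ['L156V', 'P37E'] -> total ['L156V', 'P37E']

Answer: L156V,P37E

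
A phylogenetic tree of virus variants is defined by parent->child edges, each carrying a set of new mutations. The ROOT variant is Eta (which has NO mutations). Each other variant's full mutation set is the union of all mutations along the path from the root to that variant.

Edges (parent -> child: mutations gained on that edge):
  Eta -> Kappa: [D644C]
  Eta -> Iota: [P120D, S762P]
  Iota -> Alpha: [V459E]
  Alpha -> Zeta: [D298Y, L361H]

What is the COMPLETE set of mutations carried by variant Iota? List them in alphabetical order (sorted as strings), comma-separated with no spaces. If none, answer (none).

At Eta: gained [] -> total []
At Iota: gained ['P120D', 'S762P'] -> total ['P120D', 'S762P']

Answer: P120D,S762P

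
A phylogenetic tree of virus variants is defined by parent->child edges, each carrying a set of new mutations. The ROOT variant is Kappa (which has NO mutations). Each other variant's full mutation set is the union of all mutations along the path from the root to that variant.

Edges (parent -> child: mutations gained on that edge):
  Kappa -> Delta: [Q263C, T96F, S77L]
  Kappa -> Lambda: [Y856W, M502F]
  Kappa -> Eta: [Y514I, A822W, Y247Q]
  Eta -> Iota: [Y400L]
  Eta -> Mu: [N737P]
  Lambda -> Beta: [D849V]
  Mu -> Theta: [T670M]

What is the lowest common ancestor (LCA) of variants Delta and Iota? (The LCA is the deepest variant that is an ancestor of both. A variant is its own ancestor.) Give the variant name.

Answer: Kappa

Derivation:
Path from root to Delta: Kappa -> Delta
  ancestors of Delta: {Kappa, Delta}
Path from root to Iota: Kappa -> Eta -> Iota
  ancestors of Iota: {Kappa, Eta, Iota}
Common ancestors: {Kappa}
Walk up from Iota: Iota (not in ancestors of Delta), Eta (not in ancestors of Delta), Kappa (in ancestors of Delta)
Deepest common ancestor (LCA) = Kappa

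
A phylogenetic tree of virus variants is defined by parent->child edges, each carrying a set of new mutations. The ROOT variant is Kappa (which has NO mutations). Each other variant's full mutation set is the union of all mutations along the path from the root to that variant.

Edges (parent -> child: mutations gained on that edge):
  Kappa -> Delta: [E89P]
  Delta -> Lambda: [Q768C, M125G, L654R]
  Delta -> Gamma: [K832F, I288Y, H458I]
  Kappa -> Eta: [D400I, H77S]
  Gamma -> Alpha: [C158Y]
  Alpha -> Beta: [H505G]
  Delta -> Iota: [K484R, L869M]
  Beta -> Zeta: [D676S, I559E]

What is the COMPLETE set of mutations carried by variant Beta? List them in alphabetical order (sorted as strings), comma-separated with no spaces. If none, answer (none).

Answer: C158Y,E89P,H458I,H505G,I288Y,K832F

Derivation:
At Kappa: gained [] -> total []
At Delta: gained ['E89P'] -> total ['E89P']
At Gamma: gained ['K832F', 'I288Y', 'H458I'] -> total ['E89P', 'H458I', 'I288Y', 'K832F']
At Alpha: gained ['C158Y'] -> total ['C158Y', 'E89P', 'H458I', 'I288Y', 'K832F']
At Beta: gained ['H505G'] -> total ['C158Y', 'E89P', 'H458I', 'H505G', 'I288Y', 'K832F']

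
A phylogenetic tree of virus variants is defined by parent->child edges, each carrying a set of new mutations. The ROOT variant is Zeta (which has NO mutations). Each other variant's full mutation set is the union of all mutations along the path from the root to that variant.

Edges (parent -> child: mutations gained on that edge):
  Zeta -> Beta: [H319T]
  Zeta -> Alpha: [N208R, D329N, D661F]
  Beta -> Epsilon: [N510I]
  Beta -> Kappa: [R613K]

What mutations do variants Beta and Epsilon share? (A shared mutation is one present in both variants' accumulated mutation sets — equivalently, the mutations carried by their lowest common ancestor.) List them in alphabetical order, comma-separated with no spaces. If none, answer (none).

Accumulating mutations along path to Beta:
  At Zeta: gained [] -> total []
  At Beta: gained ['H319T'] -> total ['H319T']
Mutations(Beta) = ['H319T']
Accumulating mutations along path to Epsilon:
  At Zeta: gained [] -> total []
  At Beta: gained ['H319T'] -> total ['H319T']
  At Epsilon: gained ['N510I'] -> total ['H319T', 'N510I']
Mutations(Epsilon) = ['H319T', 'N510I']
Intersection: ['H319T'] ∩ ['H319T', 'N510I'] = ['H319T']

Answer: H319T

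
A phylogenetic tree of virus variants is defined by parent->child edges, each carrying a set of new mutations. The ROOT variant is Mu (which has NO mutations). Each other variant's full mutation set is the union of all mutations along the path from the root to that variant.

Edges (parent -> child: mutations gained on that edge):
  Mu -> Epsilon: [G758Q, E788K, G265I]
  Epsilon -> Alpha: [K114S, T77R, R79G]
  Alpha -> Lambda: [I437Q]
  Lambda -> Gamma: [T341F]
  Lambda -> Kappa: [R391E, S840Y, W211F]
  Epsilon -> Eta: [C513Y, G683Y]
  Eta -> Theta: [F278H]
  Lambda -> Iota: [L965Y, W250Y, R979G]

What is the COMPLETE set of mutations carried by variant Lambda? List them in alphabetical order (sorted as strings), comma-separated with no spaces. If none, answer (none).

Answer: E788K,G265I,G758Q,I437Q,K114S,R79G,T77R

Derivation:
At Mu: gained [] -> total []
At Epsilon: gained ['G758Q', 'E788K', 'G265I'] -> total ['E788K', 'G265I', 'G758Q']
At Alpha: gained ['K114S', 'T77R', 'R79G'] -> total ['E788K', 'G265I', 'G758Q', 'K114S', 'R79G', 'T77R']
At Lambda: gained ['I437Q'] -> total ['E788K', 'G265I', 'G758Q', 'I437Q', 'K114S', 'R79G', 'T77R']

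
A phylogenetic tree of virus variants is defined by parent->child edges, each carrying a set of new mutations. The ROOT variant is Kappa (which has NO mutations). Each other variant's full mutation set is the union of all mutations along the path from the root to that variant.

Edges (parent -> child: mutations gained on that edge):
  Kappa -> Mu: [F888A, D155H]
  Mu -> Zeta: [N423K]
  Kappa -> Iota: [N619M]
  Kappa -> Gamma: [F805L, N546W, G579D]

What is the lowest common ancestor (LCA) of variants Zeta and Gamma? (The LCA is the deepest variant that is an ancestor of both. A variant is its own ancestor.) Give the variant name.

Path from root to Zeta: Kappa -> Mu -> Zeta
  ancestors of Zeta: {Kappa, Mu, Zeta}
Path from root to Gamma: Kappa -> Gamma
  ancestors of Gamma: {Kappa, Gamma}
Common ancestors: {Kappa}
Walk up from Gamma: Gamma (not in ancestors of Zeta), Kappa (in ancestors of Zeta)
Deepest common ancestor (LCA) = Kappa

Answer: Kappa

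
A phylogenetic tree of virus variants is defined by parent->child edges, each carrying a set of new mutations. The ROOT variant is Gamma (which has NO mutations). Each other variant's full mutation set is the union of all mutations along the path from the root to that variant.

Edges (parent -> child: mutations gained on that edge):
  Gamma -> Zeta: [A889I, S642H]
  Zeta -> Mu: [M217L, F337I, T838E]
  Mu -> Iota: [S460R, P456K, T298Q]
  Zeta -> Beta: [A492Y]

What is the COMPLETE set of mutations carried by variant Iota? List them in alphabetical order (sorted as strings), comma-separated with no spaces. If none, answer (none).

Answer: A889I,F337I,M217L,P456K,S460R,S642H,T298Q,T838E

Derivation:
At Gamma: gained [] -> total []
At Zeta: gained ['A889I', 'S642H'] -> total ['A889I', 'S642H']
At Mu: gained ['M217L', 'F337I', 'T838E'] -> total ['A889I', 'F337I', 'M217L', 'S642H', 'T838E']
At Iota: gained ['S460R', 'P456K', 'T298Q'] -> total ['A889I', 'F337I', 'M217L', 'P456K', 'S460R', 'S642H', 'T298Q', 'T838E']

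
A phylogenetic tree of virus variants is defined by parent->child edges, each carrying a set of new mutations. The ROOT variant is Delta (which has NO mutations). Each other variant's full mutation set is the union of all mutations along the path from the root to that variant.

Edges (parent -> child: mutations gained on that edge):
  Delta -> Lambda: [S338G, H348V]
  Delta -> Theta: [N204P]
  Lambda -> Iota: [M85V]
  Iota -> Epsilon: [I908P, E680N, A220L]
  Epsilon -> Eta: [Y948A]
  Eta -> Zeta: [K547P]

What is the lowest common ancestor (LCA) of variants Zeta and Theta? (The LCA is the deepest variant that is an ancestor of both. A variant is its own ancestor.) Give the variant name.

Answer: Delta

Derivation:
Path from root to Zeta: Delta -> Lambda -> Iota -> Epsilon -> Eta -> Zeta
  ancestors of Zeta: {Delta, Lambda, Iota, Epsilon, Eta, Zeta}
Path from root to Theta: Delta -> Theta
  ancestors of Theta: {Delta, Theta}
Common ancestors: {Delta}
Walk up from Theta: Theta (not in ancestors of Zeta), Delta (in ancestors of Zeta)
Deepest common ancestor (LCA) = Delta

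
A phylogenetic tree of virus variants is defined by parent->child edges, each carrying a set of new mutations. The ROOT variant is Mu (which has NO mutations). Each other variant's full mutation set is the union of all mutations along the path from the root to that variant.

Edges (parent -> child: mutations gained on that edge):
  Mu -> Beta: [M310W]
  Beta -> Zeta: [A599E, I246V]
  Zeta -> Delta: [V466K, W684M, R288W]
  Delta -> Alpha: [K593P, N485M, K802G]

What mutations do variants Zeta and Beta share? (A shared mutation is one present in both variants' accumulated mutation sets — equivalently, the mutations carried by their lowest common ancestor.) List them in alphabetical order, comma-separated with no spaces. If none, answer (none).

Accumulating mutations along path to Zeta:
  At Mu: gained [] -> total []
  At Beta: gained ['M310W'] -> total ['M310W']
  At Zeta: gained ['A599E', 'I246V'] -> total ['A599E', 'I246V', 'M310W']
Mutations(Zeta) = ['A599E', 'I246V', 'M310W']
Accumulating mutations along path to Beta:
  At Mu: gained [] -> total []
  At Beta: gained ['M310W'] -> total ['M310W']
Mutations(Beta) = ['M310W']
Intersection: ['A599E', 'I246V', 'M310W'] ∩ ['M310W'] = ['M310W']

Answer: M310W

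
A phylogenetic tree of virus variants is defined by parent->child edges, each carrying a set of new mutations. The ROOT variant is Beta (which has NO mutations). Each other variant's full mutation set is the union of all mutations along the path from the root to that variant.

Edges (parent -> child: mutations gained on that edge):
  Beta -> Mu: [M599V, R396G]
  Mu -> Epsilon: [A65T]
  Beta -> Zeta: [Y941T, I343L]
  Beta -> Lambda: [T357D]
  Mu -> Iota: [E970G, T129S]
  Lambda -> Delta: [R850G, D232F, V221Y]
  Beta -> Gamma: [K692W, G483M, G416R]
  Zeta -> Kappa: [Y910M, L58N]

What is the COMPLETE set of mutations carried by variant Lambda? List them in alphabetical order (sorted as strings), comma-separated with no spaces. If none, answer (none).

At Beta: gained [] -> total []
At Lambda: gained ['T357D'] -> total ['T357D']

Answer: T357D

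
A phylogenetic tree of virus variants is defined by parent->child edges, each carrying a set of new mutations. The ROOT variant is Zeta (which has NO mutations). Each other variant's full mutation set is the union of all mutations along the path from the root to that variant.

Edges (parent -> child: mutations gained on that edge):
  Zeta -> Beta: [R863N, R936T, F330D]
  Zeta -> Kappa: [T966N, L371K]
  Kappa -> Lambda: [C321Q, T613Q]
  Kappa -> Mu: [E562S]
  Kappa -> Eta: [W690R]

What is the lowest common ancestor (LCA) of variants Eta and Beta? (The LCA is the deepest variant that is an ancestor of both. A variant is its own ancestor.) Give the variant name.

Answer: Zeta

Derivation:
Path from root to Eta: Zeta -> Kappa -> Eta
  ancestors of Eta: {Zeta, Kappa, Eta}
Path from root to Beta: Zeta -> Beta
  ancestors of Beta: {Zeta, Beta}
Common ancestors: {Zeta}
Walk up from Beta: Beta (not in ancestors of Eta), Zeta (in ancestors of Eta)
Deepest common ancestor (LCA) = Zeta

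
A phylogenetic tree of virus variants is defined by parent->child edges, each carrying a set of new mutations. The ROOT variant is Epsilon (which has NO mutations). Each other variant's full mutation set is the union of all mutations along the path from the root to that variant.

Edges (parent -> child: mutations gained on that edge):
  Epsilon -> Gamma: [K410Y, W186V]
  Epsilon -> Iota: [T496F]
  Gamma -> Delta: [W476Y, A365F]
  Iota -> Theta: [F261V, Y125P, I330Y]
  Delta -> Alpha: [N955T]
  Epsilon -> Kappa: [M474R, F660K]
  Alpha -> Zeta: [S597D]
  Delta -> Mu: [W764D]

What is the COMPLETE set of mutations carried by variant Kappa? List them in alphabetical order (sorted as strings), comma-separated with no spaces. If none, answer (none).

At Epsilon: gained [] -> total []
At Kappa: gained ['M474R', 'F660K'] -> total ['F660K', 'M474R']

Answer: F660K,M474R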